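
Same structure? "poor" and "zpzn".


Pattern of "poor": [0, 1, 1, 2]
Pattern of "zpzn": [0, 1, 0, 2]
Patterns do not match
Same pattern = No


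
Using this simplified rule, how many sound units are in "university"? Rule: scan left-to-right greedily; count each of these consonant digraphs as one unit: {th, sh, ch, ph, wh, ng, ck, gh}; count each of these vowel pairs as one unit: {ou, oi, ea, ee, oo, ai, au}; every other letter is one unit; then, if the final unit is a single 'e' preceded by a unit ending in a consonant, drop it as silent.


Word: "university" (10 letters)
Left-to-right scan:
  (1) 'u' (letter)
  (2) 'n' (letter)
  (3) 'i' (letter)
  (4) 'v' (letter)
  (5) 'e' (letter)
  (6) 'r' (letter)
  (7) 's' (letter)
  (8) 'i' (letter)
  (9) 't' (letter)
  (10) 'y' (letter)
Units from scan: 10
Sound units = 10 units


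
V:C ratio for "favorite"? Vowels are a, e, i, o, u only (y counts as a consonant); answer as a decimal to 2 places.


Word: "favorite"
Vowels (a,e,i,o,u): 4
Consonants: 4
Ratio = 4/4
= 1.00


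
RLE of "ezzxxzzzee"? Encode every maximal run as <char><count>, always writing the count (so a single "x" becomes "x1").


String: "ezzxxzzzee"
Scanning for consecutive runs:
  'e' x 1
  'z' x 2
  'x' x 2
  'z' x 3
  'e' x 2
RLE = "e1z2x2z3e2"


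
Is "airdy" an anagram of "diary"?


Word 1: "diary" → sorted: adiry
Word 2: "airdy" → sorted: adiry
Same letters? adiry == adiry
Anagram = Yes


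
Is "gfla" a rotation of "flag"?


Word: "flag", Candidate: "gfla"
Method: check if candidate is substring of word+word
"flagflag" contains "gfla"? Yes
Is rotation = Yes


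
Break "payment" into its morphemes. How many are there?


Word: "payment"
Morphemes: pay + -ment
Each morpheme carries meaning
= 2 morphemes


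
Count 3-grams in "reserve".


Word: "reserve" (length 7)
Number of 3-grams = length - 3 + 1 = 7 - 3 + 1
= 5


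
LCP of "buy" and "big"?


Word 1: "buy"
Word 2: "big"
Comparing from start:
  Pos 0: 'b' == 'b'
  Pos 1: 'u' != 'i' (stop)
LCP = "b" (length 1)


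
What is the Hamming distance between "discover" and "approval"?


Comparing character by character (same length = 8):
  Pos 0: 'd' vs 'a' !=
  Pos 1: 'i' vs 'p' !=
  Pos 2: 's' vs 'p' !=
  Pos 3: 'c' vs 'r' !=
  Pos 4: 'o' vs 'o' =
  Pos 5: 'v' vs 'v' =
  Pos 6: 'e' vs 'a' !=
  Pos 7: 'r' vs 'l' !=
Hamming distance = 6


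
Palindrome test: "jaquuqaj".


Word: "jaquuqaj"
Reversed: "jaquuqaj"
Forward == Backward? jaquuqaj == jaquuqaj
Palindrome = Yes


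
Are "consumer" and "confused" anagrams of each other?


Word 1: "consumer" → sorted: cemnorsu
Word 2: "confused" → sorted: cdefnosu
Same letters? cemnorsu != cdefnosu
Anagram = No


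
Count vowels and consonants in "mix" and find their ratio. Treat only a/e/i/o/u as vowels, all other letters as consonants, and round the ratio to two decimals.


Word: "mix"
Vowels (a,e,i,o,u): 1
Consonants: 2
Ratio = 1/2
= 0.50


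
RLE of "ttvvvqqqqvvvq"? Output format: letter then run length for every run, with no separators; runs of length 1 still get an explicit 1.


String: "ttvvvqqqqvvvq"
Scanning for consecutive runs:
  't' x 2
  'v' x 3
  'q' x 4
  'v' x 3
  'q' x 1
RLE = "t2v3q4v3q1"


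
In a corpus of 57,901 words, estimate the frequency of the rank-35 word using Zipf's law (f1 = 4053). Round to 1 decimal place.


Zipf's law: f(r) = f(1) / r
f(1) = 4053
f(35) = 4053 / 35
= 115.8 occurrences


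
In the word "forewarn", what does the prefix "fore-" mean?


Prefix: fore-
As in: forewarn -> fore- + warn
Meaning = before


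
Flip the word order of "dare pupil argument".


Original: "dare pupil argument"
Words (1..n): dare | pupil | argument
Reversed (n..1): argument | pupil | dare
Result = "argument pupil dare"


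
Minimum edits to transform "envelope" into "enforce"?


Word 1: "envelope" (length 8)
Word 2: "enforce" (length 7)
One optimal edit sequence (insert/delete/substitute each cost 1):
  1. keep 'e'
  2. keep 'n'
  3. delete 'v'  (+1)
  4. substitute 'e' -> 'f'  (+1)
  5. substitute 'l' -> 'o'  (+1)
  6. substitute 'o' -> 'r'  (+1)
  7. substitute 'p' -> 'c'  (+1)
  8. keep 'e'
Total edit operations: 5
Edit distance = 5


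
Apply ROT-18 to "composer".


Word: "composer"
Shift: 18
Each letter → (letter + shift) mod 26:
  'c' (2) + 18 = 20 → 'u'
  'o' (14) + 18 = 6 → 'g'
  'm' (12) + 18 = 4 → 'e'
  'p' (15) + 18 = 7 → 'h'
  'o' (14) + 18 = 6 → 'g'
  's' (18) + 18 = 10 → 'k'
  'e' (4) + 18 = 22 → 'w'
  'r' (17) + 18 = 9 → 'j'
Result = "ugehgkwj"


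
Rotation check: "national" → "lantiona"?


Word: "national", Candidate: "lantiona"
Method: check if candidate is substring of word+word
"nationalnational" contains "lantiona"? No
Is rotation = No


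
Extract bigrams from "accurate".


Word: "accurate" (length 8)
Number of bigrams = 8 - 2 + 1 = 7
  Position 0: "ac"
  Position 1: "cc"
  Position 2: "cu"
  Position 3: "ur"
  Position 4: "ra"
  Position 5: "at"
  Position 6: "te"
Bigrams = "ac", "cc", "cu", "ur", "ra", "at", "te"


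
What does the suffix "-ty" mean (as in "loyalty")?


Suffix: -ty
Example: loyalty = loyal + -ty
Meaning = quality of


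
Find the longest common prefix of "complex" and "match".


Word 1: "complex"
Word 2: "match"
Comparing from start:
  Pos 0: 'c' != 'm' (stop)
LCP = "" (length 0)


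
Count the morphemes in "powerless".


Word: "powerless"
Morphemes: power / -less
Each morpheme carries meaning
= 2 morphemes


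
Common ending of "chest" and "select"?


Word 1: "chest"
Word 2: "select"
Comparing from end:
  Pos -1: 't' == 't'
  Pos -2: 's' != 'c' (stop)
LCS = "t" (length 1)


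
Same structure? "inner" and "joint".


Pattern of "inner": [0, 1, 1, 2, 3]
Pattern of "joint": [0, 1, 2, 3, 4]
Patterns do not match
Same pattern = No


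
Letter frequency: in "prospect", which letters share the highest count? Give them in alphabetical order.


Word: "prospect"
Letter counts:
  'c': 1
  'e': 1
  'o': 1
  'p': 2
  'r': 1
  's': 1
  't': 1
Maximum count = 2
Most frequent = 'p' (2 times each)


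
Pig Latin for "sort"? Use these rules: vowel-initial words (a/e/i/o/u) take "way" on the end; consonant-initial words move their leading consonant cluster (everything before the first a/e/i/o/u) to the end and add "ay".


Word: "sort"
Starts with consonant(s) → move to end, add 'ay'
Consonant cluster: "s"
Pig Latin = "ortsay"


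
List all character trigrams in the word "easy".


Word: "easy" (length 4)
Number of trigrams = 4 - 3 + 1 = 2
  Position 0: "eas"
  Position 1: "asy"
Trigrams = "eas", "asy"


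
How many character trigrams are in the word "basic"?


Word: "basic" (length 5)
Number of 3-grams = length - 3 + 1 = 5 - 3 + 1
= 3


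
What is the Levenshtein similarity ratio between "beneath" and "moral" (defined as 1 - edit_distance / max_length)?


Word 1: "beneath" (length 7)
Word 2: "moral" (length 5)
One optimal edit sequence:
  1. delete 'b'  (+1)
  2. substitute 'e' -> 'm'  (+1)
  3. substitute 'n' -> 'o'  (+1)
  4. substitute 'e' -> 'r'  (+1)
  5. keep 'a'
  6. delete 't'  (+1)
  7. substitute 'h' -> 'l'  (+1)
Edit distance = 6
Max length = max(7, 5) = 7
Similarity = 1 - 6/7
= 0.1429


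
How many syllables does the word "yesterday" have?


Word: "yesterday"
Syllable breakdown: yes · ter · day
Counting: 3 parts
= 3 syllables


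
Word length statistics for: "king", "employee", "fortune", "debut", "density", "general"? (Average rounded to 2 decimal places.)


Lengths: "king"=4, "employee"=8, "fortune"=7, "debut"=5, "density"=7, "general"=7
Sum = 38, Count = 6
Average = 38/6 = 6.33
= avg=6.33, min=4, max=8


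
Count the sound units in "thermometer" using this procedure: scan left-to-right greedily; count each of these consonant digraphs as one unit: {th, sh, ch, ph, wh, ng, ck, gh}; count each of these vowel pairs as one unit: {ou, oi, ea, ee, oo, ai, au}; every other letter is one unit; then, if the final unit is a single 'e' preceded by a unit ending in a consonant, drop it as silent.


Word: "thermometer" (11 letters)
Left-to-right scan:
  [1] 'th' (digraph)
  [2] 'e' (letter)
  [3] 'r' (letter)
  [4] 'm' (letter)
  [5] 'o' (letter)
  [6] 'm' (letter)
  [7] 'e' (letter)
  [8] 't' (letter)
  [9] 'e' (letter)
  [10] 'r' (letter)
Units from scan: 10
Sound units = 10 units


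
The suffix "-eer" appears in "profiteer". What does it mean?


Suffix: -eer
As in: profiteer -> profit + -eer
Meaning = one who is concerned with


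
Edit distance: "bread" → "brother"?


Word 1: "bread" (length 5)
Word 2: "brother" (length 7)
One optimal edit sequence (insert/delete/substitute each cost 1):
  1. keep 'b'
  2. keep 'r'
  3. insert 'o'  (+1)
  4. insert 't'  (+1)
  5. substitute 'e' -> 'h'  (+1)
  6. substitute 'a' -> 'e'  (+1)
  7. substitute 'd' -> 'r'  (+1)
Total edit operations: 5
Edit distance = 5


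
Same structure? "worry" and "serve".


Pattern of "worry": [0, 1, 2, 2, 3]
Pattern of "serve": [0, 1, 2, 3, 1]
Patterns do not match
Same pattern = No


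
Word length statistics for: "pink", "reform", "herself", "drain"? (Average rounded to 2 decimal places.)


Lengths: "pink"=4, "reform"=6, "herself"=7, "drain"=5
Sum = 22, Count = 4
Average = 22/4 = 5.50
= avg=5.50, min=4, max=7


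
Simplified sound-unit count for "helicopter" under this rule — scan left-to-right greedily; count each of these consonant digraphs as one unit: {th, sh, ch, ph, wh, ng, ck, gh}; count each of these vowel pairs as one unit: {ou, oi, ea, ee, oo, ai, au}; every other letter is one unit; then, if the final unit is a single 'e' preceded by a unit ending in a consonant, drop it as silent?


Word: "helicopter" (10 letters)
Left-to-right scan:
  1. 'h' (letter)
  2. 'e' (letter)
  3. 'l' (letter)
  4. 'i' (letter)
  5. 'c' (letter)
  6. 'o' (letter)
  7. 'p' (letter)
  8. 't' (letter)
  9. 'e' (letter)
  10. 'r' (letter)
Units from scan: 10
Sound units = 10 units


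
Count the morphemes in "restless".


Word: "restless"
Morphemes: rest | -less
Each morpheme carries meaning
= 2 morphemes


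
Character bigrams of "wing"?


Word: "wing" (length 4)
Number of bigrams = 4 - 2 + 1 = 3
  Position 0: "wi"
  Position 1: "in"
  Position 2: "ng"
Bigrams = "wi", "in", "ng"


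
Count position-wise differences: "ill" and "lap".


Comparing character by character (same length = 3):
  Pos 0: 'i' vs 'l' !=
  Pos 1: 'l' vs 'a' !=
  Pos 2: 'l' vs 'p' !=
Hamming distance = 3


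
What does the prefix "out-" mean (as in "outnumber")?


Prefix: out-
Example: outnumber (out- + number)
Meaning = surpass


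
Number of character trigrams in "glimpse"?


Word: "glimpse" (length 7)
Number of 3-grams = length - 3 + 1 = 7 - 3 + 1
= 5


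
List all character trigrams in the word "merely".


Word: "merely" (length 6)
Number of trigrams = 6 - 3 + 1 = 4
  Position 0: "mer"
  Position 1: "ere"
  Position 2: "rel"
  Position 3: "ely"
Trigrams = "mer", "ere", "rel", "ely"


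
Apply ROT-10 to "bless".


Word: "bless"
Shift: 10
Each letter → (letter + shift) mod 26:
  'b' (1) + 10 = 11 → 'l'
  'l' (11) + 10 = 21 → 'v'
  'e' (4) + 10 = 14 → 'o'
  's' (18) + 10 = 2 → 'c'
  's' (18) + 10 = 2 → 'c'
Result = "lvocc"


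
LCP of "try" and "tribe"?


Word 1: "try"
Word 2: "tribe"
Comparing from start:
  Pos 0: 't' == 't'
  Pos 1: 'r' == 'r'
  Pos 2: 'y' != 'i' (stop)
LCP = "tr" (length 2)


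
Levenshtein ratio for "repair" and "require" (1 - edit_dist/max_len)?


Word 1: "repair" (length 6)
Word 2: "require" (length 7)
One optimal edit sequence:
  1. keep 'r'
  2. keep 'e'
  3. substitute 'p' -> 'q'  (+1)
  4. substitute 'a' -> 'u'  (+1)
  5. keep 'i'
  6. keep 'r'
  7. insert 'e'  (+1)
Edit distance = 3
Max length = max(6, 7) = 7
Similarity = 1 - 3/7
= 0.5714


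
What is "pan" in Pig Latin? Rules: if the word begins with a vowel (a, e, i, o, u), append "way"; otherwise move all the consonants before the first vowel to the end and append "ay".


Word: "pan"
Starts with consonant(s) → move to end, add 'ay'
Consonant cluster: "p"
Pig Latin = "anpay"


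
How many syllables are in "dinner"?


Word: "dinner"
Syllable breakdown: din | ner
Counting: 2 parts
= 2 syllables


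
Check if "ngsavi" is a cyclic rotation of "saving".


Word: "saving", Candidate: "ngsavi"
Method: check if candidate is substring of word+word
"savingsaving" contains "ngsavi"? Yes
Is rotation = Yes


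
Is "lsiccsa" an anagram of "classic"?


Word 1: "classic" → sorted: accilss
Word 2: "lsiccsa" → sorted: accilss
Same letters? accilss == accilss
Anagram = Yes


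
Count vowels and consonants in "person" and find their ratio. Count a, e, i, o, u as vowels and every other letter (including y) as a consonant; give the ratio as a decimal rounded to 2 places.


Word: "person"
Vowels (a,e,i,o,u): 2
Consonants: 4
Ratio = 2/4
= 0.50


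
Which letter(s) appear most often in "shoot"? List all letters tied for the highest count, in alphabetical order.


Word: "shoot"
Letter counts:
  'h': 1
  'o': 2
  's': 1
  't': 1
Maximum count = 2
Most frequent = 'o' (2 times each)


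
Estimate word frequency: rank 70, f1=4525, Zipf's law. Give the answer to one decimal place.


Zipf's law: f(r) = f(1) / r
f(1) = 4525
f(70) = 4525 / 70
= 64.6 occurrences


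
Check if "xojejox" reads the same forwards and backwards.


Word: "xojejox"
Reversed: "xojejox"
Forward == Backward? xojejox == xojejox
Palindrome = Yes


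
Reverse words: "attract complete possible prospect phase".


Original: "attract complete possible prospect phase"
Words (1..n): attract | complete | possible | prospect | phase
Reversed (n..1): phase | prospect | possible | complete | attract
Result = "phase prospect possible complete attract"


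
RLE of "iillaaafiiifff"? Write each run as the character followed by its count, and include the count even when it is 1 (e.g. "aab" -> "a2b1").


String: "iillaaafiiifff"
Scanning for consecutive runs:
  'i' x 2
  'l' x 2
  'a' x 3
  'f' x 1
  'i' x 3
  'f' x 3
RLE = "i2l2a3f1i3f3"


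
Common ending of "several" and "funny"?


Word 1: "several"
Word 2: "funny"
Comparing from end:
  Pos -1: 'l' != 'y' (stop)
LCS = "" (length 0)


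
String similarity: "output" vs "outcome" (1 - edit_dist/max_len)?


Word 1: "output" (length 6)
Word 2: "outcome" (length 7)
One optimal edit sequence:
  1. keep 'o'
  2. keep 'u'
  3. keep 't'
  4. insert 'c'  (+1)
  5. substitute 'p' -> 'o'  (+1)
  6. substitute 'u' -> 'm'  (+1)
  7. substitute 't' -> 'e'  (+1)
Edit distance = 4
Max length = max(6, 7) = 7
Similarity = 1 - 4/7
= 0.4286


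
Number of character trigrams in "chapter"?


Word: "chapter" (length 7)
Number of 3-grams = length - 3 + 1 = 7 - 3 + 1
= 5


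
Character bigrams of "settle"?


Word: "settle" (length 6)
Number of bigrams = 6 - 2 + 1 = 5
  Position 0: "se"
  Position 1: "et"
  Position 2: "tt"
  Position 3: "tl"
  Position 4: "le"
Bigrams = "se", "et", "tt", "tl", "le"


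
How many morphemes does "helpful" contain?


Word: "helpful"
Morphemes: help + -ful
Each morpheme carries meaning
= 2 morphemes


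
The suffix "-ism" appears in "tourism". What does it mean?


Suffix: -ism
Example: tourism (tour + -ism)
Meaning = belief / practice


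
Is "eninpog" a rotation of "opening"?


Word: "opening", Candidate: "eninpog"
Method: check if candidate is substring of word+word
"openingopening" contains "eninpog"? No
Is rotation = No


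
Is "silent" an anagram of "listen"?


Word 1: "listen" → sorted: eilnst
Word 2: "silent" → sorted: eilnst
Same letters? eilnst == eilnst
Anagram = Yes


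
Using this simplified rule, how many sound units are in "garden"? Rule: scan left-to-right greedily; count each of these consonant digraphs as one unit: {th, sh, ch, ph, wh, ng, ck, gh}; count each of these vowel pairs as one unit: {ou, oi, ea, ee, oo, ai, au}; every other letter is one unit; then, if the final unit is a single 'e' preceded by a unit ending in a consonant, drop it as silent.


Word: "garden" (6 letters)
Left-to-right scan:
  [1] 'g' (letter)
  [2] 'a' (letter)
  [3] 'r' (letter)
  [4] 'd' (letter)
  [5] 'e' (letter)
  [6] 'n' (letter)
Units from scan: 6
Sound units = 6 units


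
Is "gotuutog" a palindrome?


Word: "gotuutog"
Reversed: "gotuutog"
Forward == Backward? gotuutog == gotuutog
Palindrome = Yes


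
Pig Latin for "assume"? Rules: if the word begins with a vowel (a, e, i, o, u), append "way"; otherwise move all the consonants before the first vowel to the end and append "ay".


Word: "assume"
Starts with vowel → add 'way'
Pig Latin = "assumeway"


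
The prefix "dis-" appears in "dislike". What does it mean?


Prefix: dis-
Example: dislike = dis- + like
Meaning = not / opposite


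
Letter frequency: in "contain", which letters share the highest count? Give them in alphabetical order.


Word: "contain"
Letter counts:
  'a': 1
  'c': 1
  'i': 1
  'n': 2
  'o': 1
  't': 1
Maximum count = 2
Most frequent = 'n' (2 times each)


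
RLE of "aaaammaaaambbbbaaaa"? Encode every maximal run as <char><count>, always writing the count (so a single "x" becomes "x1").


String: "aaaammaaaambbbbaaaa"
Scanning for consecutive runs:
  'a' x 4
  'm' x 2
  'a' x 4
  'm' x 1
  'b' x 4
  'a' x 4
RLE = "a4m2a4m1b4a4"


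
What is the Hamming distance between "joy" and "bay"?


Comparing character by character (same length = 3):
  Pos 0: 'j' vs 'b' !=
  Pos 1: 'o' vs 'a' !=
  Pos 2: 'y' vs 'y' =
Hamming distance = 2


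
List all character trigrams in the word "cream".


Word: "cream" (length 5)
Number of trigrams = 5 - 3 + 1 = 3
  Position 0: "cre"
  Position 1: "rea"
  Position 2: "eam"
Trigrams = "cre", "rea", "eam"


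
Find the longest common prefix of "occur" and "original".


Word 1: "occur"
Word 2: "original"
Comparing from start:
  Pos 0: 'o' == 'o'
  Pos 1: 'c' != 'r' (stop)
LCP = "o" (length 1)


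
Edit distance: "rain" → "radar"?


Word 1: "rain" (length 4)
Word 2: "radar" (length 5)
One optimal edit sequence (insert/delete/substitute each cost 1):
  1. keep 'r'
  2. keep 'a'
  3. insert 'd'  (+1)
  4. substitute 'i' -> 'a'  (+1)
  5. substitute 'n' -> 'r'  (+1)
Total edit operations: 3
Edit distance = 3


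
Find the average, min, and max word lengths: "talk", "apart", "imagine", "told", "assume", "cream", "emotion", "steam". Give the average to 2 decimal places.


Lengths: "talk"=4, "apart"=5, "imagine"=7, "told"=4, "assume"=6, "cream"=5, "emotion"=7, "steam"=5
Sum = 43, Count = 8
Average = 43/8 = 5.38
= avg=5.38, min=4, max=7


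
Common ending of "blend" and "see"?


Word 1: "blend"
Word 2: "see"
Comparing from end:
  Pos -1: 'd' != 'e' (stop)
LCS = "" (length 0)


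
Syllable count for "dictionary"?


Word: "dictionary"
Syllable breakdown: dic / tion / ar / y
Counting: 4 parts
= 4 syllables


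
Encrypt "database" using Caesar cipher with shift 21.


Word: "database"
Shift: 21
Each letter → (letter + shift) mod 26:
  'd' (3) + 21 = 24 → 'y'
  'a' (0) + 21 = 21 → 'v'
  't' (19) + 21 = 14 → 'o'
  'a' (0) + 21 = 21 → 'v'
  'b' (1) + 21 = 22 → 'w'
  'a' (0) + 21 = 21 → 'v'
  's' (18) + 21 = 13 → 'n'
  'e' (4) + 21 = 25 → 'z'
Result = "yvovwvnz"


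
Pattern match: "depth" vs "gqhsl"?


Pattern of "depth": [0, 1, 2, 3, 4]
Pattern of "gqhsl": [0, 1, 2, 3, 4]
Patterns match
Same pattern = Yes


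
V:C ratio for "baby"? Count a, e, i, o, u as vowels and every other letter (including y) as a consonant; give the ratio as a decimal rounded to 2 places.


Word: "baby"
Vowels (a,e,i,o,u): 1
Consonants: 3
Ratio = 1/3
= 0.33


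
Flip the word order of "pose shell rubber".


Original: "pose shell rubber"
Words (1..n): pose | shell | rubber
Reversed (n..1): rubber | shell | pose
Result = "rubber shell pose"


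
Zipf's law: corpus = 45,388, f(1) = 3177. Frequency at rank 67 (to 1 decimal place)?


Zipf's law: f(r) = f(1) / r
f(1) = 3177
f(67) = 3177 / 67
= 47.4 occurrences


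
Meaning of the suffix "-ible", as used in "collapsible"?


Suffix: -ible
As in: collapsible -> collapse + -ible, with a spelling change
Meaning = capable of


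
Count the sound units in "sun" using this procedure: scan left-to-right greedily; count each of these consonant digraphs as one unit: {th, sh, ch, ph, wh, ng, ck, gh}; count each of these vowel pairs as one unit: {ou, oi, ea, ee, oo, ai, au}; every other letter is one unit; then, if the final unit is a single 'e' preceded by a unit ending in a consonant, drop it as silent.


Word: "sun" (3 letters)
Left-to-right scan:
  [1] 's' (letter)
  [2] 'u' (letter)
  [3] 'n' (letter)
Units from scan: 3
Sound units = 3 units


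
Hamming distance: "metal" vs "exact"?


Comparing character by character (same length = 5):
  Pos 0: 'm' vs 'e' !=
  Pos 1: 'e' vs 'x' !=
  Pos 2: 't' vs 'a' !=
  Pos 3: 'a' vs 'c' !=
  Pos 4: 'l' vs 't' !=
Hamming distance = 5


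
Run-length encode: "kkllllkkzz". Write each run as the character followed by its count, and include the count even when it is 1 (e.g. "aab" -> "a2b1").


String: "kkllllkkzz"
Scanning for consecutive runs:
  'k' x 2
  'l' x 4
  'k' x 2
  'z' x 2
RLE = "k2l4k2z2"


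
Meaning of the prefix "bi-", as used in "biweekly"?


Prefix: bi-
As in: biweekly -> bi- + weekly
Meaning = two


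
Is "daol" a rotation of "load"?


Word: "load", Candidate: "daol"
Method: check if candidate is substring of word+word
"loadload" contains "daol"? No
Is rotation = No


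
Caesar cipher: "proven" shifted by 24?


Word: "proven"
Shift: 24
Each letter → (letter + shift) mod 26:
  'p' (15) + 24 = 13 → 'n'
  'r' (17) + 24 = 15 → 'p'
  'o' (14) + 24 = 12 → 'm'
  'v' (21) + 24 = 19 → 't'
  'e' (4) + 24 = 2 → 'c'
  'n' (13) + 24 = 11 → 'l'
Result = "npmtcl"


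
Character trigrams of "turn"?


Word: "turn" (length 4)
Number of trigrams = 4 - 3 + 1 = 2
  Position 0: "tur"
  Position 1: "urn"
Trigrams = "tur", "urn"


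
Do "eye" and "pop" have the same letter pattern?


Pattern of "eye": [0, 1, 0]
Pattern of "pop": [0, 1, 0]
Patterns match
Same pattern = Yes


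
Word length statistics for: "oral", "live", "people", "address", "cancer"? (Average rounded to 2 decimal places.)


Lengths: "oral"=4, "live"=4, "people"=6, "address"=7, "cancer"=6
Sum = 27, Count = 5
Average = 27/5 = 5.40
= avg=5.40, min=4, max=7


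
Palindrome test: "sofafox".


Word: "sofafox"
Reversed: "xofafos"
Forward == Backward? sofafox != xofafos
Palindrome = No


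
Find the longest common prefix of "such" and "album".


Word 1: "such"
Word 2: "album"
Comparing from start:
  Pos 0: 's' != 'a' (stop)
LCP = "" (length 0)


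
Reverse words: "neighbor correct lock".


Original: "neighbor correct lock"
Words (1..n): neighbor | correct | lock
Reversed (n..1): lock | correct | neighbor
Result = "lock correct neighbor"


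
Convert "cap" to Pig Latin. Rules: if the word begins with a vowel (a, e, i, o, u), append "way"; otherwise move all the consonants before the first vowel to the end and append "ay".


Word: "cap"
Starts with consonant(s) → move to end, add 'ay'
Consonant cluster: "c"
Pig Latin = "apcay"


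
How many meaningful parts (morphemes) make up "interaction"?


Word: "interaction"
Morphemes: inter- + act + -ion
Each morpheme carries meaning
= 3 morphemes


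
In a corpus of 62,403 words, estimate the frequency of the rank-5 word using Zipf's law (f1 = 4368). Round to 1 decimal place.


Zipf's law: f(r) = f(1) / r
f(1) = 4368
f(5) = 4368 / 5
= 873.6 occurrences


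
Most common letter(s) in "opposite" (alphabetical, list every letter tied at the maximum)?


Word: "opposite"
Letter counts:
  'e': 1
  'i': 1
  'o': 2
  'p': 2
  's': 1
  't': 1
Maximum count = 2
Most frequent = 'o', 'p' (2 times each)


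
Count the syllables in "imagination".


Word: "imagination"
Syllable breakdown: i-mag-i-na-tion
Counting: 5 parts
= 5 syllables


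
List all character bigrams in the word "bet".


Word: "bet" (length 3)
Number of bigrams = 3 - 2 + 1 = 2
  Position 0: "be"
  Position 1: "et"
Bigrams = "be", "et"


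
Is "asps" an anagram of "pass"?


Word 1: "pass" → sorted: apss
Word 2: "asps" → sorted: apss
Same letters? apss == apss
Anagram = Yes


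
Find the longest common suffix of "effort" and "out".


Word 1: "effort"
Word 2: "out"
Comparing from end:
  Pos -1: 't' == 't'
  Pos -2: 'r' != 'u' (stop)
LCS = "t" (length 1)


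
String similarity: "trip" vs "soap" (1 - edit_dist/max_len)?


Word 1: "trip" (length 4)
Word 2: "soap" (length 4)
One optimal edit sequence:
  1. substitute 't' -> 's'  (+1)
  2. substitute 'r' -> 'o'  (+1)
  3. substitute 'i' -> 'a'  (+1)
  4. keep 'p'
Edit distance = 3
Max length = max(4, 4) = 4
Similarity = 1 - 3/4
= 0.2500


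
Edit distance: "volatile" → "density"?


Word 1: "volatile" (length 8)
Word 2: "density" (length 7)
One optimal edit sequence (insert/delete/substitute each cost 1):
  1. delete 'v'  (+1)
  2. substitute 'o' -> 'd'  (+1)
  3. substitute 'l' -> 'e'  (+1)
  4. substitute 'a' -> 'n'  (+1)
  5. substitute 't' -> 's'  (+1)
  6. keep 'i'
  7. substitute 'l' -> 't'  (+1)
  8. substitute 'e' -> 'y'  (+1)
Total edit operations: 7
Edit distance = 7


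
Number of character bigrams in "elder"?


Word: "elder" (length 5)
Number of 2-grams = length - 2 + 1 = 5 - 2 + 1
= 4


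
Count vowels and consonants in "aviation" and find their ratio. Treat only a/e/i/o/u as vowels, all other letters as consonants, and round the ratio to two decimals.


Word: "aviation"
Vowels (a,e,i,o,u): 5
Consonants: 3
Ratio = 5/3
= 1.67


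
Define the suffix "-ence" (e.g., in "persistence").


Suffix: -ence
As in: persistence -> persist + -ence
Meaning = state of


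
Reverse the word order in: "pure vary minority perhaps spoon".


Original: "pure vary minority perhaps spoon"
Words (1..n): pure | vary | minority | perhaps | spoon
Reversed (n..1): spoon | perhaps | minority | vary | pure
Result = "spoon perhaps minority vary pure"


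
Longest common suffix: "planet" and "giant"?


Word 1: "planet"
Word 2: "giant"
Comparing from end:
  Pos -1: 't' == 't'
  Pos -2: 'e' != 'n' (stop)
LCS = "t" (length 1)


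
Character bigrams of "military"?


Word: "military" (length 8)
Number of bigrams = 8 - 2 + 1 = 7
  Position 0: "mi"
  Position 1: "il"
  Position 2: "li"
  Position 3: "it"
  Position 4: "ta"
  Position 5: "ar"
  Position 6: "ry"
Bigrams = "mi", "il", "li", "it", "ta", "ar", "ry"


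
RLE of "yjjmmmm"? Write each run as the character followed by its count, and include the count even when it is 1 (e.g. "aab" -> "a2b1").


String: "yjjmmmm"
Scanning for consecutive runs:
  'y' x 1
  'j' x 2
  'm' x 4
RLE = "y1j2m4"


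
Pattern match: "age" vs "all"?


Pattern of "age": [0, 1, 2]
Pattern of "all": [0, 1, 1]
Patterns do not match
Same pattern = No


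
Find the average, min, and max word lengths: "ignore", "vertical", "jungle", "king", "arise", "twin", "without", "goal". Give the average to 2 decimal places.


Lengths: "ignore"=6, "vertical"=8, "jungle"=6, "king"=4, "arise"=5, "twin"=4, "without"=7, "goal"=4
Sum = 44, Count = 8
Average = 44/8 = 5.50
= avg=5.50, min=4, max=8


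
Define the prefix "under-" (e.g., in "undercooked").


Prefix: under-
Example: undercooked = under- + cooked
Meaning = insufficient


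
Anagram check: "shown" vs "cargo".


Word 1: "shown" → sorted: hnosw
Word 2: "cargo" → sorted: acgor
Same letters? hnosw != acgor
Anagram = No


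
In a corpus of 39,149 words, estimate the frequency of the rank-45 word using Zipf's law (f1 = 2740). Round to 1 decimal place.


Zipf's law: f(r) = f(1) / r
f(1) = 2740
f(45) = 2740 / 45
= 60.9 occurrences


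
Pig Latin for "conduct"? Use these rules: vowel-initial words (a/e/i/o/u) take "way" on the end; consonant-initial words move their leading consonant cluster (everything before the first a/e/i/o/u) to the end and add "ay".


Word: "conduct"
Starts with consonant(s) → move to end, add 'ay'
Consonant cluster: "c"
Pig Latin = "onductcay"


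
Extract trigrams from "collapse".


Word: "collapse" (length 8)
Number of trigrams = 8 - 3 + 1 = 6
  Position 0: "col"
  Position 1: "oll"
  Position 2: "lla"
  Position 3: "lap"
  Position 4: "aps"
  Position 5: "pse"
Trigrams = "col", "oll", "lla", "lap", "aps", "pse"


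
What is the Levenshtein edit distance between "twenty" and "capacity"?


Word 1: "twenty" (length 6)
Word 2: "capacity" (length 8)
One optimal edit sequence (insert/delete/substitute each cost 1):
  1. insert 'c'  (+1)
  2. insert 'a'  (+1)
  3. substitute 't' -> 'p'  (+1)
  4. substitute 'w' -> 'a'  (+1)
  5. substitute 'e' -> 'c'  (+1)
  6. substitute 'n' -> 'i'  (+1)
  7. keep 't'
  8. keep 'y'
Total edit operations: 6
Edit distance = 6


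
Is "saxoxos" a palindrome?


Word: "saxoxos"
Reversed: "soxoxas"
Forward == Backward? saxoxos != soxoxas
Palindrome = No


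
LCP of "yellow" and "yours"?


Word 1: "yellow"
Word 2: "yours"
Comparing from start:
  Pos 0: 'y' == 'y'
  Pos 1: 'e' != 'o' (stop)
LCP = "y" (length 1)


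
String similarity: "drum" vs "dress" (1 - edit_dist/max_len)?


Word 1: "drum" (length 4)
Word 2: "dress" (length 5)
One optimal edit sequence:
  1. keep 'd'
  2. keep 'r'
  3. insert 'e'  (+1)
  4. substitute 'u' -> 's'  (+1)
  5. substitute 'm' -> 's'  (+1)
Edit distance = 3
Max length = max(4, 5) = 5
Similarity = 1 - 3/5
= 0.4000


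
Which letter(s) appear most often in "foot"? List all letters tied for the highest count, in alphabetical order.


Word: "foot"
Letter counts:
  'f': 1
  'o': 2
  't': 1
Maximum count = 2
Most frequent = 'o' (2 times each)


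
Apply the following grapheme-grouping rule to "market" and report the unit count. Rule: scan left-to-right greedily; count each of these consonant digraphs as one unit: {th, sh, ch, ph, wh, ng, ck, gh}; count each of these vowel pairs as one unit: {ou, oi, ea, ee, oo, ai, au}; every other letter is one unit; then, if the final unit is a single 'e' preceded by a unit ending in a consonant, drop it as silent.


Word: "market" (6 letters)
Left-to-right scan:
  (1) 'm' (letter)
  (2) 'a' (letter)
  (3) 'r' (letter)
  (4) 'k' (letter)
  (5) 'e' (letter)
  (6) 't' (letter)
Units from scan: 6
Sound units = 6 units


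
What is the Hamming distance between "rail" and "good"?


Comparing character by character (same length = 4):
  Pos 0: 'r' vs 'g' !=
  Pos 1: 'a' vs 'o' !=
  Pos 2: 'i' vs 'o' !=
  Pos 3: 'l' vs 'd' !=
Hamming distance = 4


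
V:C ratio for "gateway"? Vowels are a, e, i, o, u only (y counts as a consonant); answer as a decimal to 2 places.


Word: "gateway"
Vowels (a,e,i,o,u): 3
Consonants: 4
Ratio = 3/4
= 0.75


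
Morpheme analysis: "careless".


Word: "careless"
Morphemes: care + -less
Each morpheme carries meaning
= 2 morphemes


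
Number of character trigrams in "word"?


Word: "word" (length 4)
Number of 3-grams = length - 3 + 1 = 4 - 3 + 1
= 2


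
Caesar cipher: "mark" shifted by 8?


Word: "mark"
Shift: 8
Each letter → (letter + shift) mod 26:
  'm' (12) + 8 = 20 → 'u'
  'a' (0) + 8 = 8 → 'i'
  'r' (17) + 8 = 25 → 'z'
  'k' (10) + 8 = 18 → 's'
Result = "uizs"


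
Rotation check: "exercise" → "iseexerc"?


Word: "exercise", Candidate: "iseexerc"
Method: check if candidate is substring of word+word
"exerciseexercise" contains "iseexerc"? Yes
Is rotation = Yes


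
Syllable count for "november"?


Word: "november"
Syllable breakdown: no / vem / ber
Counting: 3 parts
= 3 syllables


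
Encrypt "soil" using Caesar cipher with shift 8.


Word: "soil"
Shift: 8
Each letter → (letter + shift) mod 26:
  's' (18) + 8 = 0 → 'a'
  'o' (14) + 8 = 22 → 'w'
  'i' (8) + 8 = 16 → 'q'
  'l' (11) + 8 = 19 → 't'
Result = "awqt"


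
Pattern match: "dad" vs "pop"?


Pattern of "dad": [0, 1, 0]
Pattern of "pop": [0, 1, 0]
Patterns match
Same pattern = Yes


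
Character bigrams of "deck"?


Word: "deck" (length 4)
Number of bigrams = 4 - 2 + 1 = 3
  Position 0: "de"
  Position 1: "ec"
  Position 2: "ck"
Bigrams = "de", "ec", "ck"


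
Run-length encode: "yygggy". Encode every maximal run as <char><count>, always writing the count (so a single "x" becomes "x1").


String: "yygggy"
Scanning for consecutive runs:
  'y' x 2
  'g' x 3
  'y' x 1
RLE = "y2g3y1"


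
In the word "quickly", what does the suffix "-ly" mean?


Suffix: -ly
Example: quickly (quick + -ly)
Meaning = in a manner


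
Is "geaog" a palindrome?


Word: "geaog"
Reversed: "goaeg"
Forward == Backward? geaog != goaeg
Palindrome = No


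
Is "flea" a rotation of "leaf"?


Word: "leaf", Candidate: "flea"
Method: check if candidate is substring of word+word
"leafleaf" contains "flea"? Yes
Is rotation = Yes


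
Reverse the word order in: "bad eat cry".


Original: "bad eat cry"
Words (1..n): bad | eat | cry
Reversed (n..1): cry | eat | bad
Result = "cry eat bad"


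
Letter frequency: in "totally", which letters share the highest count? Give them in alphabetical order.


Word: "totally"
Letter counts:
  'a': 1
  'l': 2
  'o': 1
  't': 2
  'y': 1
Maximum count = 2
Most frequent = 'l', 't' (2 times each)


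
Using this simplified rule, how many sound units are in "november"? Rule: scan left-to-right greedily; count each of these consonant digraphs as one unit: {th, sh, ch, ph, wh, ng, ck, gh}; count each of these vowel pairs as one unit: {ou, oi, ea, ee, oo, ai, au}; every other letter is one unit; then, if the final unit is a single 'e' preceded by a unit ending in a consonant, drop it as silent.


Word: "november" (8 letters)
Left-to-right scan:
  [1] 'n' (letter)
  [2] 'o' (letter)
  [3] 'v' (letter)
  [4] 'e' (letter)
  [5] 'm' (letter)
  [6] 'b' (letter)
  [7] 'e' (letter)
  [8] 'r' (letter)
Units from scan: 8
Sound units = 8 units


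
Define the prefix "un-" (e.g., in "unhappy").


Prefix: un-
As in: unhappy -> un- + happy
Meaning = not / reverse


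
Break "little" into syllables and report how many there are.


Word: "little"
Syllable breakdown: lit / tle
Counting: 2 parts
= 2 syllables


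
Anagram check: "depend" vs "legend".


Word 1: "depend" → sorted: ddeenp
Word 2: "legend" → sorted: deegln
Same letters? ddeenp != deegln
Anagram = No


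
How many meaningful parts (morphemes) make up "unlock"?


Word: "unlock"
Morphemes: un- + lock
Each morpheme carries meaning
= 2 morphemes


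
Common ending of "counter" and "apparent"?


Word 1: "counter"
Word 2: "apparent"
Comparing from end:
  Pos -1: 'r' != 't' (stop)
LCS = "" (length 0)


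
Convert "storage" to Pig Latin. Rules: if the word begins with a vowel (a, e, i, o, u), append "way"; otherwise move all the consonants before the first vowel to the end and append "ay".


Word: "storage"
Starts with consonant(s) → move to end, add 'ay'
Consonant cluster: "st"
Pig Latin = "oragestay"


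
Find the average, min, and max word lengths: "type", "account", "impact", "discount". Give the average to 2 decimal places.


Lengths: "type"=4, "account"=7, "impact"=6, "discount"=8
Sum = 25, Count = 4
Average = 25/4 = 6.25
= avg=6.25, min=4, max=8


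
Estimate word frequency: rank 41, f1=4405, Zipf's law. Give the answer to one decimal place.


Zipf's law: f(r) = f(1) / r
f(1) = 4405
f(41) = 4405 / 41
= 107.4 occurrences


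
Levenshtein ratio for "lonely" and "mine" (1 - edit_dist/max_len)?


Word 1: "lonely" (length 6)
Word 2: "mine" (length 4)
One optimal edit sequence:
  1. substitute 'l' -> 'm'  (+1)
  2. substitute 'o' -> 'i'  (+1)
  3. keep 'n'
  4. keep 'e'
  5. delete 'l'  (+1)
  6. delete 'y'  (+1)
Edit distance = 4
Max length = max(6, 4) = 6
Similarity = 1 - 4/6
= 0.3333


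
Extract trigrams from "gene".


Word: "gene" (length 4)
Number of trigrams = 4 - 3 + 1 = 2
  Position 0: "gen"
  Position 1: "ene"
Trigrams = "gen", "ene"


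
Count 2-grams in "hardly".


Word: "hardly" (length 6)
Number of 2-grams = length - 2 + 1 = 6 - 2 + 1
= 5


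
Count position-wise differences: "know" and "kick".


Comparing character by character (same length = 4):
  Pos 0: 'k' vs 'k' =
  Pos 1: 'n' vs 'i' !=
  Pos 2: 'o' vs 'c' !=
  Pos 3: 'w' vs 'k' !=
Hamming distance = 3


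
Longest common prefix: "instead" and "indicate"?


Word 1: "instead"
Word 2: "indicate"
Comparing from start:
  Pos 0: 'i' == 'i'
  Pos 1: 'n' == 'n'
  Pos 2: 's' != 'd' (stop)
LCP = "in" (length 2)


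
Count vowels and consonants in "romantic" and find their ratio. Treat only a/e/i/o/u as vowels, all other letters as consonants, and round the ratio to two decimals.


Word: "romantic"
Vowels (a,e,i,o,u): 3
Consonants: 5
Ratio = 3/5
= 0.60


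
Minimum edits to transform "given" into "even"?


Word 1: "given" (length 5)
Word 2: "even" (length 4)
One optimal edit sequence (insert/delete/substitute each cost 1):
  1. delete 'g'  (+1)
  2. substitute 'i' -> 'e'  (+1)
  3. keep 'v'
  4. keep 'e'
  5. keep 'n'
Total edit operations: 2
Edit distance = 2


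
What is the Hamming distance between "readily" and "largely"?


Comparing character by character (same length = 7):
  Pos 0: 'r' vs 'l' !=
  Pos 1: 'e' vs 'a' !=
  Pos 2: 'a' vs 'r' !=
  Pos 3: 'd' vs 'g' !=
  Pos 4: 'i' vs 'e' !=
  Pos 5: 'l' vs 'l' =
  Pos 6: 'y' vs 'y' =
Hamming distance = 5


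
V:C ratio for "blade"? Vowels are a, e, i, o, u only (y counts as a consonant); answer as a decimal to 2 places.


Word: "blade"
Vowels (a,e,i,o,u): 2
Consonants: 3
Ratio = 2/3
= 0.67


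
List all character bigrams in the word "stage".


Word: "stage" (length 5)
Number of bigrams = 5 - 2 + 1 = 4
  Position 0: "st"
  Position 1: "ta"
  Position 2: "ag"
  Position 3: "ge"
Bigrams = "st", "ta", "ag", "ge"


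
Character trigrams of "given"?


Word: "given" (length 5)
Number of trigrams = 5 - 3 + 1 = 3
  Position 0: "giv"
  Position 1: "ive"
  Position 2: "ven"
Trigrams = "giv", "ive", "ven"


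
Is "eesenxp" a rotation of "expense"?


Word: "expense", Candidate: "eesenxp"
Method: check if candidate is substring of word+word
"expenseexpense" contains "eesenxp"? No
Is rotation = No


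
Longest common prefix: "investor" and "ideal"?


Word 1: "investor"
Word 2: "ideal"
Comparing from start:
  Pos 0: 'i' == 'i'
  Pos 1: 'n' != 'd' (stop)
LCP = "i" (length 1)


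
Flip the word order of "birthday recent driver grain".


Original: "birthday recent driver grain"
Words (1..n): birthday | recent | driver | grain
Reversed (n..1): grain | driver | recent | birthday
Result = "grain driver recent birthday"


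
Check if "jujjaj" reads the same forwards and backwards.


Word: "jujjaj"
Reversed: "jajjuj"
Forward == Backward? jujjaj != jajjuj
Palindrome = No


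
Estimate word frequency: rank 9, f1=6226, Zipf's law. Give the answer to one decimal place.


Zipf's law: f(r) = f(1) / r
f(1) = 6226
f(9) = 6226 / 9
= 691.8 occurrences


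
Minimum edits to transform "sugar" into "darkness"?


Word 1: "sugar" (length 5)
Word 2: "darkness" (length 8)
One optimal edit sequence (insert/delete/substitute each cost 1):
  1. insert 'd'  (+1)
  2. insert 'a'  (+1)
  3. insert 'r'  (+1)
  4. substitute 's' -> 'k'  (+1)
  5. substitute 'u' -> 'n'  (+1)
  6. substitute 'g' -> 'e'  (+1)
  7. substitute 'a' -> 's'  (+1)
  8. substitute 'r' -> 's'  (+1)
Total edit operations: 8
Edit distance = 8


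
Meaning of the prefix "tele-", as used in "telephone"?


Prefix: tele-
Example: telephone = tele- + phone
Meaning = distant
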